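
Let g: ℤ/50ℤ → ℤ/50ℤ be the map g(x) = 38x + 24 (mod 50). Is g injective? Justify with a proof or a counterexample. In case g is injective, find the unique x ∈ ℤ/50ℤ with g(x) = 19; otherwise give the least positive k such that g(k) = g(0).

25

Recall that g is injective when g(s) = g(t) forces s = t.
We have gcd(38, 50) = 2 > 1. Taking s = 0 and t = 25: g(0) = 24 and g(25) = 38·25 + 24 = 974 ≡ 24 (mod 50).
So g(0) = g(25) while 0 ≠ 25, hence g is not injective.
Since g is not injective, we find the least positive k with g(k) = g(0): this means 38k ≡ 0 (mod 50), i.e. 50 ∣ 38k. Since gcd(38, 50) = 2, dividing through by 2 this holds exactly when 25 ∣ 19k, and as gcd(19, 25) = 1, exactly when 25 ∣ k.
The smallest positive such k is 25.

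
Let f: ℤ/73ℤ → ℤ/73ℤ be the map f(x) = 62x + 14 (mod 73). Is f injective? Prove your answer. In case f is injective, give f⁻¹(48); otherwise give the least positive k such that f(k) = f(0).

Suppose f(x_1) = f(x_2) in ℤ/73ℤ. Then 62x_1 + 14 ≡ 62x_2 + 14 (mod 73), therefore 62(x_1 − x_2) ≡ 0 (mod 73).
Since gcd(62, 73) = 1, 62 is invertible modulo 73, therefore x_1 − x_2 ≡ 0 (mod 73), i.e. x_1 = x_2.
Therefore f is injective.
We now compute 62⁻¹ mod 73 explicitly. Euclid's algorithm: 73 = 1·62 + 11, 62 = 5·11 + 7, 11 = 1·7 + 4, 7 = 1·4 + 3, 4 = 1·3 + 1; back-substituting gives 1 = 53·62 − 45·73, so 62⁻¹ ≡ 53 (mod 73).
Since f is injective, we compute f⁻¹(48): solve 62x + 14 ≡ 48 (mod 73), i.e. 62x ≡ 34 (mod 73).
Multiplying by 62⁻¹ = 53 gives x ≡ 53·34 = 1802 = 24·73 + 50 ≡ 50 (mod 73).
Check: f(50) = 62·50 + 14 = 3114 = 42·73 + 48 ≡ 48 (mod 73).

50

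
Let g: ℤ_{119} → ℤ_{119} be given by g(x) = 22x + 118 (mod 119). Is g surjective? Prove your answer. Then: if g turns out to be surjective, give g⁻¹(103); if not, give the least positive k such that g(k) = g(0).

48

By definition, surjectivity means every element of the codomain has a preimage under g.
Since gcd(22, 119) = 1, 22 is invertible modulo 119. Euclid's algorithm: 119 = 5·22 + 9, 22 = 2·9 + 4, 9 = 2·4 + 1; back-substituting gives 1 = 92·22 − 17·119, so 22⁻¹ ≡ 92 (mod 119).
Then y ↦ 92(y − 118) is a two-sided inverse to g, so every y ∈ ℤ_{119} has a preimage.
Hence g is surjective.
Since g is surjective, we compute g⁻¹(103): solve 22x + 118 ≡ 103 (mod 119), i.e. 22x ≡ 104 (mod 119).
Multiplying by 22⁻¹ = 92 gives x ≡ 92·104 = 9568 = 80·119 + 48 ≡ 48 (mod 119).
Check: g(48) = 22·48 + 118 = 1174 = 9·119 + 103 ≡ 103 (mod 119).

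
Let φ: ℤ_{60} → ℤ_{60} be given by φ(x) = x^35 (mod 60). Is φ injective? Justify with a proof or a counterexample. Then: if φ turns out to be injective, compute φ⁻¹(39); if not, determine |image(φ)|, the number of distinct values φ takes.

45

φ(0) = 0^35 = 0.
φ(30): Repeated squaring mod 60: 30^1 ≡ 30, 30^2 ≡ 30² = 900 ≡ 0, 30^4 ≡ 0² = 0, 30^8 ≡ 0² = 0, 30^16 ≡ 0² = 0, 30^32 ≡ 0² = 0. Since 35 = 32 + 2 + 1, 30^35 ≡ 0·0·30: 0·0 = 0, then 0·30 = 0. So 30^35 ≡ 0 (mod 60).
So φ(0) = φ(30) = 0 while 0 ≠ 30, hence φ is not injective.
Since φ is not injective, we determine |image(φ)|. Computing x^35 mod 60 for each x (by repeated squaring, reducing mod 60 at every step), the values φ(0), φ(1), …, φ(59) are: 0, 1, 8, 27, 4, 5, 36, 43, 32, 9, 40, 11, 48, 37, 44, 15, 16, 53, 12, 19, 20, 21, 28, 47, 24, 25, 56, 3, 52, 29, 0, 31, 8, 57, 4, 35, 36, 13, 32, 39, 40, 41, 48, 7, 44, 45, 16, 23, 12, 49, 20, 51, 28, 17, 24, 55, 56, 33, 52, 59.
The distinct values are {0, 1, 3, 4, 5, 7, 8, 9, 11, 12, 13, 15, 16, 17, 19, 20, 21, 23, 24, 25, 27, 28, 29, 31, 32, 33, 35, 36, 37, 39, 40, 41, 43, 44, 45, 47, 48, 49, 51, 52, 53, 55, 56, 57, 59}; there are 45 of them.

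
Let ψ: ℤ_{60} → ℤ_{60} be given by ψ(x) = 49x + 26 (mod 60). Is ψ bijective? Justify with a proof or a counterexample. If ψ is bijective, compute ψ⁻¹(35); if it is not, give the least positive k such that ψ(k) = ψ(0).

By definition, ψ is injective if ψ(s) = ψ(t) implies s = t.
Suppose ψ(s) = ψ(t) in ℤ_{60}. Then 49s + 26 ≡ 49t + 26 (mod 60), hence 49(s − t) ≡ 0 (mod 60).
Since gcd(49, 60) = 1, 49 is invertible modulo 60, hence s − t ≡ 0 (mod 60), i.e. s = t.
We now compute 49⁻¹ mod 60 explicitly. Euclid's algorithm: 60 = 1·49 + 11, 49 = 4·11 + 5, 11 = 2·5 + 1; back-substituting gives 1 = 49·49 − 40·60, so 49⁻¹ ≡ 49 (mod 60).
For any y ∈ ℤ_{60}, x = 49(y − 26) mod 60 satisfies ψ(x) = 49·49(y − 26) + 26 ≡ y (since 49·49 ≡ 1 mod 60). So every y has a preimage.
Therefore ψ is bijective.
Since ψ is bijective, we compute ψ⁻¹(35): solve 49x + 26 ≡ 35 (mod 60), i.e. 49x ≡ 9 (mod 60).
Multiplying by 49⁻¹ = 49 gives x ≡ 49·9 = 441 = 7·60 + 21 ≡ 21 (mod 60).
Check: ψ(21) = 49·21 + 26 = 1055 = 17·60 + 35 ≡ 35 (mod 60).

21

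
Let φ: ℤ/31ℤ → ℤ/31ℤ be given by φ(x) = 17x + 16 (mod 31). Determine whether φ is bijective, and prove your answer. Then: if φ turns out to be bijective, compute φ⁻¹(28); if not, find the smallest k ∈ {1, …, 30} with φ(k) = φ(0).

8

If φ(x_1) = φ(x_2), then 17x_1 ≡ 17x_2 (mod 31). Because gcd(17, 31) = 1, we may cancel 17 to get x_1 ≡ x_2 (mod 31).
We now compute 17⁻¹ mod 31 explicitly. Euclid's algorithm: 31 = 1·17 + 14, 17 = 1·14 + 3, 14 = 4·3 + 2, 3 = 1·2 + 1; back-substituting gives 1 = 11·17 − 6·31, so 17⁻¹ ≡ 11 (mod 31).
For any y ∈ ℤ/31ℤ, x = 11(y − 16) mod 31 satisfies φ(x) = 17·11(y − 16) + 16 ≡ y (since 17·11 ≡ 1 mod 31). So every y has a preimage.
Therefore φ is bijective.
Since φ is bijective, we compute φ⁻¹(28): solve 17x + 16 ≡ 28 (mod 31), i.e. 17x ≡ 12 (mod 31).
Multiplying by 17⁻¹ = 11 gives x ≡ 11·12 = 132 = 4·31 + 8 ≡ 8 (mod 31).
Check: φ(8) = 17·8 + 16 = 152 = 4·31 + 28 ≡ 28 (mod 31).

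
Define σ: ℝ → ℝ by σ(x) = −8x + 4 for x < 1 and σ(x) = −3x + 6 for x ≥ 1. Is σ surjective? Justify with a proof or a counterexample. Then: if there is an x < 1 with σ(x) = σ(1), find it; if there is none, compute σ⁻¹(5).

Both pieces are strictly decreasing (slopes −8 and −3), so each is injective on its own interval.
The left piece maps (−∞, 1) onto (−4, ∞); the right piece maps [1, ∞) onto (−∞, 3].
The union (−4, ∞) ∪ (−∞, 3] covers ℝ, so σ is surjective.
For the follow-up: the images overlap, so an x < 1 with σ(x) = σ(1) exists. σ(1) = 3; solving −8x + 4 = 3 for x < 1 gives x = (3 − 4)/(−8) = 1/8.

1/8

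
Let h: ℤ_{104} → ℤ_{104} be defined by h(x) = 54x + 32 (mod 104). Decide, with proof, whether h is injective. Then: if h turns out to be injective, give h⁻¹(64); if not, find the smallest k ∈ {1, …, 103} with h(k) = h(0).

Recall: h is injective if h(s) = h(t) implies s = t.
We have gcd(54, 104) = 2 > 1. Taking s = 0 and t = 52: h(0) = 32 and h(52) = 54·52 + 32 = 2840 ≡ 32 (mod 104).
So h(0) = h(52) while 0 ≠ 52, so h is not injective.
Since h is not injective, we find the least positive k with h(k) = h(0): this means 54k ≡ 0 (mod 104), i.e. 104 ∣ 54k. Since gcd(54, 104) = 2, dividing through by 2 this holds exactly when 52 ∣ 27k, and as gcd(27, 52) = 1, exactly when 52 ∣ k.
The smallest positive such k is 52.

52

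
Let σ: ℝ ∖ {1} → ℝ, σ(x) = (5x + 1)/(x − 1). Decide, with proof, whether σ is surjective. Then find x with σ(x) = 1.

If σ(x) = 5, cross-multiplying gives 1(5x + 1) = 5(x − 1), which simplifies to 1 = −5 — false.  So 5 has no preimage and σ is not surjective.
Solving σ(x) = 1: cross-multiplying gives 5x + 1 = 1(x − 1), which rearranges to 4x = −2, so x = −1/2.

-1/2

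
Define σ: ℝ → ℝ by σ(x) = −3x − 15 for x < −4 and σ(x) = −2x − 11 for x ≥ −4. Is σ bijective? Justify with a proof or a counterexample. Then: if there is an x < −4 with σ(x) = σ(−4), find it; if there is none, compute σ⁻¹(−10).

-1/2

Both pieces are strictly decreasing (slopes −3 and −2), so each is injective on its own interval.
The left piece maps (−∞, −4) onto (−3, ∞); the right piece maps [−4, ∞) onto (−∞, −3].
Since −3 = −3, the images partition ℝ: σ is injective and surjective, hence bijective.
Because the two images are disjoint, no x < −4 has σ(x) = σ(−4), so we compute σ⁻¹(−10): −10 lies in (−∞, −3], so solve −2x − 11 = −10: x = (−10 + 11)/(−2) = −1/2.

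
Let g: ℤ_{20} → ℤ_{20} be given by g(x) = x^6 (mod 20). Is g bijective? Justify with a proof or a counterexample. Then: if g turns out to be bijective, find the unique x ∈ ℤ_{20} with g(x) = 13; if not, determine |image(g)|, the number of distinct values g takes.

6

g(4): Repeated squaring mod 20: 4^1 ≡ 4, 4^2 ≡ 4² = 16, 4^4 ≡ 16² = 256 ≡ 16. Since 6 = 4 + 2, 4^6 ≡ 16·16: 16·16 = 256 ≡ 16. So 4^6 ≡ 16 (mod 20).
g(6): Repeated squaring mod 20: 6^1 ≡ 6, 6^2 ≡ 6² = 36 ≡ 16, 6^4 ≡ 16² = 256 ≡ 16. Since 6 = 4 + 2, 6^6 ≡ 16·16: 16·16 = 256 ≡ 16. So 6^6 ≡ 16 (mod 20).
So g(4) = g(6) = 16 while 4 ≠ 6, therefore g is not injective, hence not bijective.
Since g is not bijective, we determine |image(g)|. Computing x^6 mod 20 for each x (by repeated squaring, reducing mod 20 at every step), the values g(0), g(1), …, g(19) are: 0, 1, 4, 9, 16, 5, 16, 9, 4, 1, 0, 1, 4, 9, 16, 5, 16, 9, 4, 1.
The distinct values are {0, 1, 4, 5, 9, 16}; there are 6 of them.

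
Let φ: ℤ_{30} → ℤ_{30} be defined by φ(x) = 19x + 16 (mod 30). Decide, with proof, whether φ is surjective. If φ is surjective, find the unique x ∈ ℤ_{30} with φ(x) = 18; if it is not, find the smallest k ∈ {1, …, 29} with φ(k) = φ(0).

Since gcd(19, 30) = 1, 19 is invertible modulo 30. Euclid's algorithm: 30 = 1·19 + 11, 19 = 1·11 + 8, 11 = 1·8 + 3, 8 = 2·3 + 2, 3 = 1·2 + 1; back-substituting gives 1 = 19·19 − 12·30, so 19⁻¹ ≡ 19 (mod 30).
For any y ∈ ℤ_{30}, x = 19(y − 16) mod 30 satisfies φ(x) = 19·19(y − 16) + 16 ≡ y (since 19·19 ≡ 1 mod 30). So every y has a preimage.
Thus φ is surjective.
Since φ is surjective, we find φ⁻¹(18): we need 19x ≡ 18 − 16 ≡ 2 (mod 30). Using 19⁻¹ = 19: x ≡ 19·2 = 38 = 1·30 + 8, so x = 8.
Check: φ(8) = 19·8 + 16 = 168 = 5·30 + 18 ≡ 18 (mod 30).

8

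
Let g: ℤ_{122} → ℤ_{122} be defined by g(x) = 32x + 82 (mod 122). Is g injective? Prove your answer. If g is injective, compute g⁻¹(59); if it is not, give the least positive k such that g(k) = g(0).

61

We have gcd(32, 122) = 2 > 1. Taking a = 0 and b = 61: g(0) = 82 and g(61) = 32·61 + 82 = 2034 ≡ 82 (mod 122).
So g(0) = g(61) while 0 ≠ 61, so g is not injective.
Since g is not injective, we find the least positive k with g(k) = g(0): this means 32k ≡ 0 (mod 122), i.e. 122 ∣ 32k. Since gcd(32, 122) = 2, dividing through by 2 this holds exactly when 61 ∣ 16k, and as gcd(16, 61) = 1, exactly when 61 ∣ k.
The smallest positive such k is 61.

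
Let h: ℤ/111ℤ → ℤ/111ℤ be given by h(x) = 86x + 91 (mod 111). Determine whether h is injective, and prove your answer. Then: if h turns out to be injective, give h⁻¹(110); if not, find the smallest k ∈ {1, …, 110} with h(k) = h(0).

17

If h(u) = h(v), then 86u ≡ 86v (mod 111). Because gcd(86, 111) = 1, we may cancel 86 to get u ≡ v (mod 111).
Therefore h is injective.
We now compute 86⁻¹ mod 111 explicitly. Euclid's algorithm: 111 = 1·86 + 25, 86 = 3·25 + 11, 25 = 2·11 + 3, 11 = 3·3 + 2, 3 = 1·2 + 1; back-substituting gives 1 = 71·86 − 55·111, so 86⁻¹ ≡ 71 (mod 111).
Since h is injective, we find h⁻¹(110): we need 86x ≡ 110 − 91 ≡ 19 (mod 111). Using 86⁻¹ = 71: x ≡ 71·19 = 1349 = 12·111 + 17, so x = 17.
Check: h(17) = 86·17 + 91 = 1553 = 13·111 + 110 ≡ 110 (mod 111).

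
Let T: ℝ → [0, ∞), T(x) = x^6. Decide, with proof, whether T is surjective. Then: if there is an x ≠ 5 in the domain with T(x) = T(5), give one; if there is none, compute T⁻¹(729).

-5

For any y ∈ [0, ∞), x = y^{1/6} ∈ ℝ satisfies x^6 = y, so T is surjective.
For the follow-up, such an x exists: taking x = −5 ∈ ℝ gives T(−5) = 15625 = T(5) with −5 ≠ 5.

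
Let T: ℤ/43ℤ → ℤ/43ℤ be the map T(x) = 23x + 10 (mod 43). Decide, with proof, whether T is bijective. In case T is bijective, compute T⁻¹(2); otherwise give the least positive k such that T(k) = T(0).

9

Suppose T(s) = T(t) in ℤ/43ℤ. Then 23s + 10 ≡ 23t + 10 (mod 43), therefore 23(s − t) ≡ 0 (mod 43).
Since gcd(23, 43) = 1, 23 is invertible modulo 43, thus s − t ≡ 0 (mod 43), i.e. s = t.
We now compute 23⁻¹ mod 43 explicitly. Euclid's algorithm: 43 = 1·23 + 20, 23 = 1·20 + 3, 20 = 6·3 + 2, 3 = 1·2 + 1; back-substituting gives 1 = 15·23 − 8·43, so 23⁻¹ ≡ 15 (mod 43).
Then y ↦ 15(y − 10) is a two-sided inverse to T, so every y ∈ ℤ/43ℤ has a preimage.
Thus T is bijective.
Since T is bijective, we find T⁻¹(2): we need 23x ≡ 2 − 10 ≡ 35 (mod 43). Using 23⁻¹ = 15: x ≡ 15·35 = 525 = 12·43 + 9, so x = 9.
Check: T(9) = 23·9 + 10 = 217 = 5·43 + 2 ≡ 2 (mod 43).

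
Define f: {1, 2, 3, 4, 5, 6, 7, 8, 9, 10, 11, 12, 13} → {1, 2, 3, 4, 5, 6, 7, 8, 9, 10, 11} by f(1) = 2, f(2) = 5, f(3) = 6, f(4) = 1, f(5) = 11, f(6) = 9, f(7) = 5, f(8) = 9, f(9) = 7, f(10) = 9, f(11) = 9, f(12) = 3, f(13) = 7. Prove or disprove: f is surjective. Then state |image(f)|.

No element maps to 4, so f is not surjective.
The image of f is {1, 2, 3, 5, 6, 7, 9, 11}, which has 8 elements.

8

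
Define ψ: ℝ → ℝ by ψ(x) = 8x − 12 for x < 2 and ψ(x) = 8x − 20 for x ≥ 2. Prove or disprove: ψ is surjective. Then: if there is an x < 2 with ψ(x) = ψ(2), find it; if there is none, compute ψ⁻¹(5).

1

Both pieces are strictly increasing (slopes 8 and 8), so each is injective on its own interval.
The left piece maps (−∞, 2) onto (−∞, 4); the right piece maps [2, ∞) onto [−4, ∞).
The union (−∞, 4) ∪ [−4, ∞) covers ℝ, so ψ is surjective.
For the follow-up: the images overlap, so an x < 2 with ψ(x) = ψ(2) exists. ψ(2) = −4; solving 8x − 12 = −4 for x < 2 gives x = (−4 + 12)/8 = 1.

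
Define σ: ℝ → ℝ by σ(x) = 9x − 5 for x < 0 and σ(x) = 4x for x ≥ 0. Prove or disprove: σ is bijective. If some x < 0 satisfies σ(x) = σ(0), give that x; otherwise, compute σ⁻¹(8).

Both pieces are strictly increasing (slopes 9 and 4), so each is injective on its own interval.
The left piece maps (−∞, 0) onto (−∞, −5); the right piece maps [0, ∞) onto [0, ∞).
The images leave a gap (−5 has no preimage), so σ is not surjective, hence not bijective.
Because the two images are disjoint, no x < 0 has σ(x) = σ(0), so we compute σ⁻¹(8): 8 lies in [0, ∞), so solve 4x = 8: x = (8 − 0)/4 = 2.

2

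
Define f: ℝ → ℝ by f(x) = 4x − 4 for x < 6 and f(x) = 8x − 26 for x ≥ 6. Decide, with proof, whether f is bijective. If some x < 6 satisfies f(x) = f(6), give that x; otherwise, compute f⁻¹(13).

Both pieces are strictly increasing (slopes 4 and 8), so each is injective on its own interval.
The left piece maps (−∞, 6) onto (−∞, 20); the right piece maps [6, ∞) onto [22, ∞).
The images leave a gap (20 has no preimage), so f is not surjective, hence not bijective.
Because the two images are disjoint, no x < 6 has f(x) = f(6), so we compute f⁻¹(13): 13 lies in (−∞, 20), so solve 4x − 4 = 13: x = (13 + 4)/4 = 17/4.

17/4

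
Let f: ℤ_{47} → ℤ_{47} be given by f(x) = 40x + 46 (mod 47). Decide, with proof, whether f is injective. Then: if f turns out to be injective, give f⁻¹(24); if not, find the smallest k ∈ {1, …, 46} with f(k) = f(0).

30

If f(x_1) = f(x_2), then 40x_1 ≡ 40x_2 (mod 47). Because gcd(40, 47) = 1, we may cancel 40 to get x_1 ≡ x_2 (mod 47).
Therefore f is injective.
We now compute 40⁻¹ mod 47 explicitly. Euclid's algorithm: 47 = 1·40 + 7, 40 = 5·7 + 5, 7 = 1·5 + 2, 5 = 2·2 + 1; back-substituting gives 1 = 20·40 − 17·47, so 40⁻¹ ≡ 20 (mod 47).
Since f is injective, we find f⁻¹(24): we need 40x ≡ 24 − 46 ≡ 25 (mod 47). Using 40⁻¹ = 20: x ≡ 20·25 = 500 = 10·47 + 30, so x = 30.
Check: f(30) = 40·30 + 46 = 1246 = 26·47 + 24 ≡ 24 (mod 47).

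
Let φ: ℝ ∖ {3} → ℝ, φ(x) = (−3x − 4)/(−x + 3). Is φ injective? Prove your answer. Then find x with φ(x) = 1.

-7/2

Suppose φ(u) = φ(v). Cross-multiplying: (−3u − 4)(−v + 3) = (−3v − 4)(−u + 3).
Expanding both sides and cancelling the symmetric terms leaves −13·(u − v) = 0. Since −13 ≠ 0, u = v. Therefore φ is injective.
Solving φ(x) = 1: cross-multiplying gives −3x − 4 = 1(−x + 3), which rearranges to −2x = 7, so x = −7/2.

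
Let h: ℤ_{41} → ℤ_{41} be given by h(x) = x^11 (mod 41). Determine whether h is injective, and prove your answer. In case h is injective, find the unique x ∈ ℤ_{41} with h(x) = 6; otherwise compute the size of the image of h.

Since 41 is prime, the nonzero elements of ℤ_{41} form a cyclic group of order 40.
As gcd(11, 40) = 1, raising to the 11th power is a bijection on this group: if a^11 ≡ b^11 then (ab^{−1})^11 = 1, and the only element of order dividing gcd(11, 40) = 1 is 1, so a = b.
With h(0) = 0 this makes h injective on all of ℤ_{41}, hence bijective (finite equal-size domain and codomain). In particular h is injective.
Since h is injective, we find the preimage of 6. The inverse of x ↦ x^11 on (ℤ_{41})^× is x ↦ x^11, because 11·11 = 121 = 3·40 + 1 ≡ 1 (mod 40) and x^{40} = 1 for x ≠ 0 (Fermat). So h⁻¹(6) = 6^11 mod 41.
Repeated squaring mod 41: 6^1 ≡ 6, 6^2 ≡ 6² = 36, 6^4 ≡ 36² = 1296 ≡ 25, 6^8 ≡ 25² = 625 ≡ 10. Since 11 = 8 + 2 + 1, 6^11 ≡ 10·36·6: 10·36 = 360 ≡ 32, then 32·6 = 192 ≡ 28. So 6^11 ≡ 28 (mod 41).
Hence h⁻¹(6) = 28.

28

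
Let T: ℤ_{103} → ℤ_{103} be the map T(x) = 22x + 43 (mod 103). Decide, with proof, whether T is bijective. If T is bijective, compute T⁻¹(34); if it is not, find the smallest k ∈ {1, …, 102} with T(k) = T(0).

By definition, injectivity means: for all u, v in the domain, T(u) = T(v) implies u = v.
If T(u) = T(v), then 22u ≡ 22v (mod 103). Because gcd(22, 103) = 1, we may cancel 22 to get u ≡ v (mod 103).
We now compute 22⁻¹ mod 103 explicitly. Euclid's algorithm: 103 = 4·22 + 15, 22 = 1·15 + 7, 15 = 2·7 + 1; back-substituting gives 1 = 89·22 − 19·103, so 22⁻¹ ≡ 89 (mod 103).
For any y ∈ ℤ_{103}, x = 89(y − 43) mod 103 satisfies T(x) = 22·89(y − 43) + 43 ≡ y (since 22·89 ≡ 1 mod 103). So every y has a preimage.
So T is bijective.
Since T is bijective, we find T⁻¹(34): we need 22x ≡ 34 − 43 ≡ 94 (mod 103). Using 22⁻¹ = 89: x ≡ 89·94 = 8366 = 81·103 + 23, so x = 23.
Check: T(23) = 22·23 + 43 = 549 = 5·103 + 34 ≡ 34 (mod 103).

23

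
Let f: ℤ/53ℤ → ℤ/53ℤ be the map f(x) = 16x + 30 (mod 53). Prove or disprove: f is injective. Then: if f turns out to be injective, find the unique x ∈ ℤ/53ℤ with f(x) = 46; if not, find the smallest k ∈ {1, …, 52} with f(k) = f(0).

1

Recall that f is injective if f(a) = f(b) implies a = b.
If f(a) = f(b), then 16a ≡ 16b (mod 53). Because gcd(16, 53) = 1, we may cancel 16 to get a ≡ b (mod 53).
So f is injective.
We now compute 16⁻¹ mod 53 explicitly. Euclid's algorithm: 53 = 3·16 + 5, 16 = 3·5 + 1; back-substituting gives 1 = 10·16 − 3·53, so 16⁻¹ ≡ 10 (mod 53).
Since f is injective, we compute f⁻¹(46): solve 16x + 30 ≡ 46 (mod 53), i.e. 16x ≡ 16 (mod 53).
Multiplying by 16⁻¹ = 10 gives x ≡ 10·16 = 160 = 3·53 + 1 ≡ 1 (mod 53).
Check: f(1) = 16·1 + 30 = 46 ≡ 46 (mod 53).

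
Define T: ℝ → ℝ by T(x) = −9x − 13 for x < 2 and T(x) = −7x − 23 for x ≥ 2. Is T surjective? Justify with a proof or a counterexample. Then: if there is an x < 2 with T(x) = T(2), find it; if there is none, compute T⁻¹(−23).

Both pieces are strictly decreasing (slopes −9 and −7), so each is injective on its own interval.
The left piece maps (−∞, 2) onto (−31, ∞); the right piece maps [2, ∞) onto (−∞, −37].
The union (−31, ∞) ∪ (−∞, −37] omits the interval between −31 and −37; in particular −31 has no preimage. So T is not surjective.
Because the two images are disjoint, no x < 2 has T(x) = T(2), so we compute T⁻¹(−23): −23 lies in (−31, ∞), so solve −9x − 13 = −23: x = (−23 + 13)/(−9) = 10/9.

10/9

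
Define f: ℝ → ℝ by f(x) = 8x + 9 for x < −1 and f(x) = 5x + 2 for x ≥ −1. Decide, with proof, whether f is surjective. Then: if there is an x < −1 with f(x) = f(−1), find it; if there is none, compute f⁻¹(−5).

-3/2

Both pieces are strictly increasing (slopes 8 and 5), so each is injective on its own interval.
The left piece maps (−∞, −1) onto (−∞, 1); the right piece maps [−1, ∞) onto [−3, ∞).
The union (−∞, 1) ∪ [−3, ∞) covers ℝ, so f is surjective.
For the follow-up: the images overlap, so an x < −1 with f(x) = f(−1) exists. f(−1) = −3; solving 8x + 9 = −3 for x < −1 gives x = (−3 − 9)/8 = −3/2.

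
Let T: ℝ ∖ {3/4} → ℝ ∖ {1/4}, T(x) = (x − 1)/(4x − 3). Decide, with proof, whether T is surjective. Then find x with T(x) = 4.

For any y ≠ 1/4, solving y(4x − 3) = x − 1 for x gives a well-defined x ≠ 3/4. So T is surjective.
Solving T(x) = 4: cross-multiplying gives x − 1 = 4(4x − 3), which rearranges to −15x = −11, so x = 11/15.

11/15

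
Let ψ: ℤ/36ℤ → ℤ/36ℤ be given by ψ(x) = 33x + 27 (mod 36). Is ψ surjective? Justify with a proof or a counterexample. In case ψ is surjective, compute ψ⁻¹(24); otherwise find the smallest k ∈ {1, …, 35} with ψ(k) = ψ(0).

Since gcd(33, 36) = 3, we have 33x ≡ 0 (mod 3) for all x, so ψ(x) ≡ 0 (mod 3).
But 1 ≢ 0 (mod 3), so 1 ∈ ℤ/36ℤ has no preimage. So ψ is not surjective.
Since ψ is not surjective, we find the least positive k with ψ(k) = ψ(0): this means 33k ≡ 0 (mod 36), i.e. 36 ∣ 33k. Since gcd(33, 36) = 3, dividing through by 3 this holds exactly when 12 ∣ 11k, and as gcd(11, 12) = 1, exactly when 12 ∣ k.
The smallest positive such k is 12.

12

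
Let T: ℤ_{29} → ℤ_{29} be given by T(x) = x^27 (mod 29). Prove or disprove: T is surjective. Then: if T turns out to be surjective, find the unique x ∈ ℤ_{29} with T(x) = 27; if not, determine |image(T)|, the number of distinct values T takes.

14

Since 29 is prime, the nonzero elements of ℤ_{29} form a cyclic group of order 28.
As gcd(27, 28) = 1, raising to the 27th power is a bijection on this group: if u^27 ≡ v^27 then (uv^{−1})^27 = 1, and the only element of order dividing gcd(27, 28) = 1 is 1, so u = v.
With T(0) = 0 this makes T injective on all of ℤ_{29}, hence bijective (finite equal-size domain and codomain). In particular T is surjective.
Since T is surjective, we find the preimage of 27. The inverse of x ↦ x^27 on (ℤ_{29})^× is x ↦ x^27, because 27·27 = 729 = 26·28 + 1 ≡ 1 (mod 28) and x^{28} = 1 for x ≠ 0 (Fermat). So T⁻¹(27) = 27^27 mod 29.
Repeated squaring mod 29: 27^1 ≡ 27, 27^2 ≡ 27² = 729 ≡ 4, 27^4 ≡ 4² = 16, 27^8 ≡ 16² = 256 ≡ 24, 27^16 ≡ 24² = 576 ≡ 25. Since 27 = 16 + 8 + 2 + 1, 27^27 ≡ 25·24·4·27: 25·24 = 600 ≡ 20, then 20·4 = 80 ≡ 22, then 22·27 = 594 ≡ 14. So 27^27 ≡ 14 (mod 29).
Hence T⁻¹(27) = 14.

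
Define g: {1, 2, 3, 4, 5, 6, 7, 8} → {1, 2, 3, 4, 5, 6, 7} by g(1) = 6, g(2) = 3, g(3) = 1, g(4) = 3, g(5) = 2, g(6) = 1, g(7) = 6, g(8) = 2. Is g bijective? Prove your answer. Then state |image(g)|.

4

g(2) = 3 = g(4) with 2 ≠ 4, so g is not injective, hence not bijective.
The image of g is {1, 2, 3, 6}, which has 4 elements.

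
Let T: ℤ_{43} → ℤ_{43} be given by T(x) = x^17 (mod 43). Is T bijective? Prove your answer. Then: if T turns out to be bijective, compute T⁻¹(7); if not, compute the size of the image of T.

37

Since 43 is prime, the nonzero elements of ℤ_{43} form a cyclic group of order 42.
As gcd(17, 42) = 1, raising to the 17th power is a bijection on this group: if x_1^17 ≡ x_2^17 then (x_1x_2^{−1})^17 = 1, and the only element of order dividing gcd(17, 42) = 1 is 1, so x_1 = x_2.
With T(0) = 0 this makes T injective on all of ℤ_{43}, hence bijective (finite equal-size domain and codomain). In particular T is bijective.
Since T is bijective, we find the preimage of 7. The inverse of x ↦ x^17 on (ℤ_{43})^× is x ↦ x^5, because 17·5 = 85 = 2·42 + 1 ≡ 1 (mod 42) and x^{42} = 1 for x ≠ 0 (Fermat). So T⁻¹(7) = 7^5 mod 43.
Repeated squaring mod 43: 7^1 ≡ 7, 7^2 ≡ 7² = 49 ≡ 6, 7^4 ≡ 6² = 36. Since 5 = 4 + 1, 7^5 ≡ 36·7: 36·7 = 252 ≡ 37. So 7^5 ≡ 37 (mod 43).
Hence T⁻¹(7) = 37.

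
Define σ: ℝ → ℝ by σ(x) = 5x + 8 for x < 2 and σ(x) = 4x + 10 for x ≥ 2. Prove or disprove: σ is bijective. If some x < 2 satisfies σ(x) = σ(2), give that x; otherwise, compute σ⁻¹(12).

4/5

Both pieces are strictly increasing (slopes 5 and 4), so each is injective on its own interval.
The left piece maps (−∞, 2) onto (−∞, 18); the right piece maps [2, ∞) onto [18, ∞).
Since 18 = 18, the images partition ℝ: σ is injective and surjective, hence bijective.
Because the two images are disjoint, no x < 2 has σ(x) = σ(2), so we compute σ⁻¹(12): 12 lies in (−∞, 18), so solve 5x + 8 = 12: x = (12 − 8)/5 = 4/5.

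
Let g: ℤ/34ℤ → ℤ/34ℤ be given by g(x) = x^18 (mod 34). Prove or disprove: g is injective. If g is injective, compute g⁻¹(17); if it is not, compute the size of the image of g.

18

g(16): Repeated squaring mod 34: 16^1 ≡ 16, 16^2 ≡ 16² = 256 ≡ 18, 16^4 ≡ 18² = 324 ≡ 18, 16^8 ≡ 18² = 324 ≡ 18, 16^16 ≡ 18² = 324 ≡ 18. Since 18 = 16 + 2, 16^18 ≡ 18·18: 18·18 = 324 ≡ 18. So 16^18 ≡ 18 (mod 34).
g(18): Repeated squaring mod 34: 18^1 ≡ 18, 18^2 ≡ 18² = 324 ≡ 18, 18^4 ≡ 18² = 324 ≡ 18, 18^8 ≡ 18² = 324 ≡ 18, 18^16 ≡ 18² = 324 ≡ 18. Since 18 = 16 + 2, 18^18 ≡ 18·18: 18·18 = 324 ≡ 18. So 18^18 ≡ 18 (mod 34).
So g(16) = g(18) = 18 while 16 ≠ 18, so g is not injective.
Since g is not injective, we determine |image(g)|. Computing x^18 mod 34 for each x (by repeated squaring, reducing mod 34 at every step), the values g(0), g(1), …, g(33) are: 0, 1, 4, 9, 16, 25, 2, 15, 30, 13, 32, 19, 8, 33, 26, 21, 18, 17, 18, 21, 26, 33, 8, 19, 32, 13, 30, 15, 2, 25, 16, 9, 4, 1.
The distinct values are {0, 1, 2, 4, 8, 9, 13, 15, 16, 17, 18, 19, 21, 25, 26, 30, 32, 33}; there are 18 of them.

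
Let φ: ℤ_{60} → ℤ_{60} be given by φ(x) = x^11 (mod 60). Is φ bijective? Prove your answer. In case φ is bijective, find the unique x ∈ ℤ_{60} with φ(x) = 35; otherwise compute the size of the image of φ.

φ(0) = 0^11 = 0.
φ(30): Repeated squaring mod 60: 30^1 ≡ 30, 30^2 ≡ 30² = 900 ≡ 0, 30^4 ≡ 0² = 0, 30^8 ≡ 0² = 0. Since 11 = 8 + 2 + 1, 30^11 ≡ 0·0·30: 0·0 = 0, then 0·30 = 0. So 30^11 ≡ 0 (mod 60).
So φ(0) = φ(30) = 0 while 0 ≠ 30, so φ is not injective, hence not bijective.
Since φ is not bijective, we determine |image(φ)|. Computing x^11 mod 60 for each x (by repeated squaring, reducing mod 60 at every step), the values φ(0), φ(1), …, φ(59) are: 0, 1, 8, 27, 4, 5, 36, 43, 32, 9, 40, 11, 48, 37, 44, 15, 16, 53, 12, 19, 20, 21, 28, 47, 24, 25, 56, 3, 52, 29, 0, 31, 8, 57, 4, 35, 36, 13, 32, 39, 40, 41, 48, 7, 44, 45, 16, 23, 12, 49, 20, 51, 28, 17, 24, 55, 56, 33, 52, 59.
The distinct values are {0, 1, 3, 4, 5, 7, 8, 9, 11, 12, 13, 15, 16, 17, 19, 20, 21, 23, 24, 25, 27, 28, 29, 31, 32, 33, 35, 36, 37, 39, 40, 41, 43, 44, 45, 47, 48, 49, 51, 52, 53, 55, 56, 57, 59}; there are 45 of them.

45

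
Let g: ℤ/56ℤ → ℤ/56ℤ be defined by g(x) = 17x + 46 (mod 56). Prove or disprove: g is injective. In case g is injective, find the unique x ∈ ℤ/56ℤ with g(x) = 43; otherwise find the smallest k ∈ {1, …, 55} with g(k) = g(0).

13

Suppose g(x_1) = g(x_2) in ℤ/56ℤ. Then 17x_1 + 46 ≡ 17x_2 + 46 (mod 56), so 17(x_1 − x_2) ≡ 0 (mod 56).
Since gcd(17, 56) = 1, 17 is invertible modulo 56, therefore x_1 − x_2 ≡ 0 (mod 56), i.e. x_1 = x_2.
Thus g is injective.
We now compute 17⁻¹ mod 56 explicitly. Euclid's algorithm: 56 = 3·17 + 5, 17 = 3·5 + 2, 5 = 2·2 + 1; back-substituting gives 1 = 33·17 − 10·56, so 17⁻¹ ≡ 33 (mod 56).
Since g is injective, we find g⁻¹(43): we need 17x ≡ 43 − 46 ≡ 53 (mod 56). Using 17⁻¹ = 33: x ≡ 33·53 = 1749 = 31·56 + 13, so x = 13.
Check: g(13) = 17·13 + 46 = 267 = 4·56 + 43 ≡ 43 (mod 56).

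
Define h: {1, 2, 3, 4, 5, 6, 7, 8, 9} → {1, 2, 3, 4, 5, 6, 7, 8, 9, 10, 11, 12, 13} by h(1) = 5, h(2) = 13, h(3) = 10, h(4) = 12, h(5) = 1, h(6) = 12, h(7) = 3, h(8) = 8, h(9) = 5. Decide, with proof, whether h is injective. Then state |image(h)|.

h(4) = 12 = h(6) with 4 ≠ 6, so h is not injective.
The image of h is {1, 3, 5, 8, 10, 12, 13}, which has 7 elements.

7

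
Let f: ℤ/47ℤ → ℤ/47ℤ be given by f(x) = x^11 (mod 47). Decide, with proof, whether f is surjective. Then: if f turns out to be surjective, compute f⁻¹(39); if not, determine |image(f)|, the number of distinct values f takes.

11

Since 47 is prime, the nonzero elements of ℤ/47ℤ form a cyclic group of order 46.
As gcd(11, 46) = 1, raising to the 11th power is a bijection on this group: if s^11 ≡ t^11 then (st^{−1})^11 = 1, and the only element of order dividing gcd(11, 46) = 1 is 1, so s = t.
With f(0) = 0 this makes f injective on all of ℤ/47ℤ, hence bijective (finite equal-size domain and codomain). In particular f is surjective.
Since f is surjective, we find the preimage of 39. The inverse of x ↦ x^11 on (ℤ/47ℤ)^× is x ↦ x^21, because 11·21 = 231 = 5·46 + 1 ≡ 1 (mod 46) and x^{46} = 1 for x ≠ 0 (Fermat). So f⁻¹(39) = 39^21 mod 47.
Repeated squaring mod 47: 39^1 ≡ 39, 39^2 ≡ 39² = 1521 ≡ 17, 39^4 ≡ 17² = 289 ≡ 7, 39^8 ≡ 7² = 49 ≡ 2, 39^16 ≡ 2² = 4. Since 21 = 16 + 4 + 1, 39^21 ≡ 4·7·39: 4·7 = 28, then 28·39 = 1092 ≡ 11. So 39^21 ≡ 11 (mod 47).
Hence f⁻¹(39) = 11.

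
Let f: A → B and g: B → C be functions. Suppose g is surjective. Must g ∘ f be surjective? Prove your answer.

not surjective

No. Take A = {0}, B = C = {0, 1, 2, 3}, f(0) = 0, and g = identity (surjective).
Then (g ∘ f)(0) = 0, and 3 ∈ C has no preimage under g ∘ f, so g ∘ f is not surjective.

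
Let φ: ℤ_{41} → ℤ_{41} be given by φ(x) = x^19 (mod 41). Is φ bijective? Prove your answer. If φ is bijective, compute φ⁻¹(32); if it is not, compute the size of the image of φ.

9

Since 41 is prime, the nonzero elements of ℤ_{41} form a cyclic group of order 40.
As gcd(19, 40) = 1, raising to the 19th power is a bijection on this group: if x_1^19 ≡ x_2^19 then (x_1x_2^{−1})^19 = 1, and the only element of order dividing gcd(19, 40) = 1 is 1, so x_1 = x_2.
With φ(0) = 0 this makes φ injective on all of ℤ_{41}, hence bijective (finite equal-size domain and codomain). In particular φ is bijective.
Since φ is bijective, we find the preimage of 32. The inverse of x ↦ x^19 on (ℤ_{41})^× is x ↦ x^19, because 19·19 = 361 = 9·40 + 1 ≡ 1 (mod 40) and x^{40} = 1 for x ≠ 0 (Fermat). So φ⁻¹(32) = 32^19 mod 41.
Repeated squaring mod 41: 32^1 ≡ 32, 32^2 ≡ 32² = 1024 ≡ 40, 32^4 ≡ 40² = 1600 ≡ 1, 32^8 ≡ 1² = 1, 32^16 ≡ 1² = 1. Since 19 = 16 + 2 + 1, 32^19 ≡ 1·40·32: 1·40 = 40, then 40·32 = 1280 ≡ 9. So 32^19 ≡ 9 (mod 41).
Hence φ⁻¹(32) = 9.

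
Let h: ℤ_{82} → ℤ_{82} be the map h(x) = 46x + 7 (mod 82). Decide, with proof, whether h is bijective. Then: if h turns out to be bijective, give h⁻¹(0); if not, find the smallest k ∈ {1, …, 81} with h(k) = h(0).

We have gcd(46, 82) = 2 > 1. Taking u = 0 and v = 41: h(0) = 7 and h(41) = 46·41 + 7 = 1893 ≡ 7 (mod 82).
So h(0) = h(41) while 0 ≠ 41, so h is not injective, hence not bijective.
Since h is not bijective, we find the least positive k with h(k) = h(0): this means 46k ≡ 0 (mod 82), i.e. 82 ∣ 46k. Since gcd(46, 82) = 2, dividing through by 2 this holds exactly when 41 ∣ 23k, and as gcd(23, 41) = 1, exactly when 41 ∣ k.
The smallest positive such k is 41.

41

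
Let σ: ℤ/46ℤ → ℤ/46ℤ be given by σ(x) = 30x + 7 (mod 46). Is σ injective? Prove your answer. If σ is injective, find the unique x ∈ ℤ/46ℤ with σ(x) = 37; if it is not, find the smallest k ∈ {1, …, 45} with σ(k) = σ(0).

By definition, σ is injective when σ(x_1) = σ(x_2) forces x_1 = x_2.
We have gcd(30, 46) = 2 > 1. Taking x_1 = 0 and x_2 = 23: σ(0) = 7 and σ(23) = 30·23 + 7 = 697 ≡ 7 (mod 46).
So σ(0) = σ(23) while 0 ≠ 23, so σ is not injective.
Since σ is not injective, we find the least positive k with σ(k) = σ(0): this means 30k ≡ 0 (mod 46), i.e. 46 ∣ 30k. Since gcd(30, 46) = 2, dividing through by 2 this holds exactly when 23 ∣ 15k, and as gcd(15, 23) = 1, exactly when 23 ∣ k.
The smallest positive such k is 23.

23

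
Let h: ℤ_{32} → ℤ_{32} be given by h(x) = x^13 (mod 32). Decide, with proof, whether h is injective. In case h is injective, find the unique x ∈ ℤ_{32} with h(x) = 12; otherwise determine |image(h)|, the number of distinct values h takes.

17

h(0) = 0^13 = 0.
h(2): Repeated squaring mod 32: 2^1 ≡ 2, 2^2 ≡ 2² = 4, 2^4 ≡ 4² = 16, 2^8 ≡ 16² = 256 ≡ 0. Since 13 = 8 + 4 + 1, 2^13 ≡ 0·16·2: 0·16 = 0, then 0·2 = 0. So 2^13 ≡ 0 (mod 32).
So h(0) = h(2) = 0 while 0 ≠ 2, hence h is not injective.
Since h is not injective, we determine |image(h)|. Computing x^13 mod 32 for each x (by repeated squaring, reducing mod 32 at every step), the values h(0), h(1), …, h(31) are: 0, 1, 0, 19, 0, 21, 0, 7, 0, 9, 0, 27, 0, 29, 0, 15, 0, 17, 0, 3, 0, 5, 0, 23, 0, 25, 0, 11, 0, 13, 0, 31.
The distinct values are {0, 1, 3, 5, 7, 9, 11, 13, 15, 17, 19, 21, 23, 25, 27, 29, 31}; there are 17 of them.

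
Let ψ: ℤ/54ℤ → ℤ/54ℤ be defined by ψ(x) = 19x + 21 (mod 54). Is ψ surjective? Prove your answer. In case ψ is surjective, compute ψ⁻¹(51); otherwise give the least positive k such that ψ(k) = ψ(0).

Since gcd(19, 54) = 1, 19 is invertible modulo 54. Euclid's algorithm: 54 = 2·19 + 16, 19 = 1·16 + 3, 16 = 5·3 + 1; back-substituting gives 1 = 37·19 − 13·54, so 19⁻¹ ≡ 37 (mod 54).
For any y ∈ ℤ/54ℤ, x = 37(y − 21) mod 54 satisfies ψ(x) = 19·37(y − 21) + 21 ≡ y (since 19·37 ≡ 1 mod 54). So every y has a preimage.
Hence ψ is surjective.
Since ψ is surjective, we compute ψ⁻¹(51): solve 19x + 21 ≡ 51 (mod 54), i.e. 19x ≡ 30 (mod 54).
Multiplying by 19⁻¹ = 37 gives x ≡ 37·30 = 1110 = 20·54 + 30 ≡ 30 (mod 54).
Check: ψ(30) = 19·30 + 21 = 591 = 10·54 + 51 ≡ 51 (mod 54).

30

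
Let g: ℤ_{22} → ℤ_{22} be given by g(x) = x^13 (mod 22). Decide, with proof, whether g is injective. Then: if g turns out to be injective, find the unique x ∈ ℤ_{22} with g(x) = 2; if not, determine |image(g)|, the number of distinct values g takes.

18

Computing x^13 mod 22 for each x (by repeated squaring, reducing mod 22 at every step), the values g(0), g(1), …, g(21) are: 0, 1, 8, 5, 20, 15, 18, 13, 6, 3, 10, 11, 12, 19, 16, 9, 4, 7, 2, 17, 14, 21.
Every element of ℤ_{22} appears exactly once in this list, so g is a bijection, and in particular injective.
Since g is injective, we read off the preimage of 2 from the same table: g(18) = 2, so g⁻¹(2) = 18.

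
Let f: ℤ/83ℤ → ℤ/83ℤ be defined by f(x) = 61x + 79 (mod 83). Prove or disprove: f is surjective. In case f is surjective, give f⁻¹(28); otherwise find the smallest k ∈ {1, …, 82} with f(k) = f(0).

74

Recall: surjectivity means every element of the codomain has a preimage under f.
Since gcd(61, 83) = 1, 61 is invertible modulo 83. Euclid's algorithm: 83 = 1·61 + 22, 61 = 2·22 + 17, 22 = 1·17 + 5, 17 = 3·5 + 2, 5 = 2·2 + 1; back-substituting gives 1 = 49·61 − 36·83, so 61⁻¹ ≡ 49 (mod 83).
For any y ∈ ℤ/83ℤ, x = 49(y − 79) mod 83 satisfies f(x) = 61·49(y − 79) + 79 ≡ y (since 61·49 ≡ 1 mod 83). So every y has a preimage.
So f is surjective.
Since f is surjective, we compute f⁻¹(28): solve 61x + 79 ≡ 28 (mod 83), i.e. 61x ≡ 32 (mod 83).
Multiplying by 61⁻¹ = 49 gives x ≡ 49·32 = 1568 = 18·83 + 74 ≡ 74 (mod 83).
Check: f(74) = 61·74 + 79 = 4593 = 55·83 + 28 ≡ 28 (mod 83).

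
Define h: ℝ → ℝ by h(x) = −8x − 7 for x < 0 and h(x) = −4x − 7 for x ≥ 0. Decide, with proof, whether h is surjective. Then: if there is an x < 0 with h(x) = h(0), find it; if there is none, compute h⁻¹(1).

Both pieces are strictly decreasing (slopes −8 and −4), so each is injective on its own interval.
The left piece maps (−∞, 0) onto (−7, ∞); the right piece maps [0, ∞) onto (−∞, −7].
These images together cover ℝ, so h is surjective.
Because the two images are disjoint, no x < 0 has h(x) = h(0), so we compute h⁻¹(1): 1 lies in (−7, ∞), so solve −8x − 7 = 1: x = (1 + 7)/(−8) = −1.

-1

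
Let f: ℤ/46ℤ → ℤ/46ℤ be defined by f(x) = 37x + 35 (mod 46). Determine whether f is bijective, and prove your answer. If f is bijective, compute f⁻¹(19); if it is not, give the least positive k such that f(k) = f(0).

12

If f(u) = f(v), then 37u ≡ 37v (mod 46). Because gcd(37, 46) = 1, we may cancel 37 to get u ≡ v (mod 46).
We now compute 37⁻¹ mod 46 explicitly. Euclid's algorithm: 46 = 1·37 + 9, 37 = 4·9 + 1; back-substituting gives 1 = 5·37 − 4·46, so 37⁻¹ ≡ 5 (mod 46).
Then y ↦ 5(y − 35) is a two-sided inverse to f, so every y ∈ ℤ/46ℤ has a preimage.
So f is bijective.
Since f is bijective, we find f⁻¹(19): we need 37x ≡ 19 − 35 ≡ 30 (mod 46). Using 37⁻¹ = 5: x ≡ 5·30 = 150 = 3·46 + 12, so x = 12.
Check: f(12) = 37·12 + 35 = 479 = 10·46 + 19 ≡ 19 (mod 46).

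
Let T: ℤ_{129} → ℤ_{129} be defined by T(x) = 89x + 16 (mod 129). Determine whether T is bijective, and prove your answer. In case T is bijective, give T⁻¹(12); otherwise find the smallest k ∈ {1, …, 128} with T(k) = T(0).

If T(s) = T(t), then 89s ≡ 89t (mod 129). Because gcd(89, 129) = 1, we may cancel 89 to get s ≡ t (mod 129).
We now compute 89⁻¹ mod 129 explicitly. Euclid's algorithm: 129 = 1·89 + 40, 89 = 2·40 + 9, 40 = 4·9 + 4, 9 = 2·4 + 1; back-substituting gives 1 = 29·89 − 20·129, so 89⁻¹ ≡ 29 (mod 129).
For any y ∈ ℤ_{129}, x = 29(y − 16) mod 129 satisfies T(x) = 89·29(y − 16) + 16 ≡ y (since 89·29 ≡ 1 mod 129). So every y has a preimage.
So T is bijective.
Since T is bijective, we compute T⁻¹(12): solve 89x + 16 ≡ 12 (mod 129), i.e. 89x ≡ 125 (mod 129).
Multiplying by 89⁻¹ = 29 gives x ≡ 29·125 = 3625 = 28·129 + 13 ≡ 13 (mod 129).
Check: T(13) = 89·13 + 16 = 1173 = 9·129 + 12 ≡ 12 (mod 129).

13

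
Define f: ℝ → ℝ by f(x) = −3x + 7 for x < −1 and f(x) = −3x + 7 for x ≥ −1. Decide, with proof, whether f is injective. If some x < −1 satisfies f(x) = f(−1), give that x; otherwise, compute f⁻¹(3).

4/3

Both pieces are strictly decreasing (slopes −3 and −3), so each is injective on its own interval.
The left piece maps (−∞, −1) onto (10, ∞); the right piece maps [−1, ∞) onto (−∞, 10].
These images are disjoint, so no value is attained by both pieces. Thus f is injective.
Because the two images are disjoint, no x < −1 has f(x) = f(−1), so we compute f⁻¹(3): 3 lies in (−∞, 10], so solve −3x + 7 = 3: x = (3 − 7)/(−3) = 4/3.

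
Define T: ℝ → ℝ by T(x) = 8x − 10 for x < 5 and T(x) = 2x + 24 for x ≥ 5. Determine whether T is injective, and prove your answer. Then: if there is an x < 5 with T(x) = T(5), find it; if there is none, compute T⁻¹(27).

37/8

Both pieces are strictly increasing (slopes 8 and 2), so each is injective on its own interval.
The left piece maps (−∞, 5) onto (−∞, 30); the right piece maps [5, ∞) onto [34, ∞).
These images are disjoint, so no value is attained by both pieces. Thus T is injective.
Because the two images are disjoint, no x < 5 has T(x) = T(5), so we compute T⁻¹(27): 27 lies in (−∞, 30), so solve 8x − 10 = 27: x = (27 + 10)/8 = 37/8.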